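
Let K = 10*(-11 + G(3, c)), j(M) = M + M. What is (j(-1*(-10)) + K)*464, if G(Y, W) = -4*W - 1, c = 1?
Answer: -64960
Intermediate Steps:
j(M) = 2*M
G(Y, W) = -1 - 4*W
K = -160 (K = 10*(-11 + (-1 - 4*1)) = 10*(-11 + (-1 - 4)) = 10*(-11 - 5) = 10*(-16) = -160)
(j(-1*(-10)) + K)*464 = (2*(-1*(-10)) - 160)*464 = (2*10 - 160)*464 = (20 - 160)*464 = -140*464 = -64960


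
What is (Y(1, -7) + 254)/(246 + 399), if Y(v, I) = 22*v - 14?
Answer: 262/645 ≈ 0.40620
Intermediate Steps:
Y(v, I) = -14 + 22*v
(Y(1, -7) + 254)/(246 + 399) = ((-14 + 22*1) + 254)/(246 + 399) = ((-14 + 22) + 254)/645 = (8 + 254)*(1/645) = 262*(1/645) = 262/645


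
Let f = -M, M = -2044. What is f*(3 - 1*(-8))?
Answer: 22484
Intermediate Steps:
f = 2044 (f = -1*(-2044) = 2044)
f*(3 - 1*(-8)) = 2044*(3 - 1*(-8)) = 2044*(3 + 8) = 2044*11 = 22484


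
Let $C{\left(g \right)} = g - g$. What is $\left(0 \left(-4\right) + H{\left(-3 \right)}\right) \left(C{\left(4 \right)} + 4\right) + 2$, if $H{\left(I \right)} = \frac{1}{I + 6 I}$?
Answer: $\frac{38}{21} \approx 1.8095$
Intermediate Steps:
$C{\left(g \right)} = 0$
$H{\left(I \right)} = \frac{1}{7 I}$
$\left(0 \left(-4\right) + H{\left(-3 \right)}\right) \left(C{\left(4 \right)} + 4\right) + 2 = \left(0 \left(-4\right) + \frac{1}{7 \left(-3\right)}\right) \left(0 + 4\right) + 2 = \left(0 + \frac{1}{7} \left(- \frac{1}{3}\right)\right) 4 + 2 = \left(0 - \frac{1}{21}\right) 4 + 2 = \left(- \frac{1}{21}\right) 4 + 2 = - \frac{4}{21} + 2 = \frac{38}{21}$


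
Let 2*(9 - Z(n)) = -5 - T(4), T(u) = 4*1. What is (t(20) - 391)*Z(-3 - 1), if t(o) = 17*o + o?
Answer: -837/2 ≈ -418.50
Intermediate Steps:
T(u) = 4
t(o) = 18*o
Z(n) = 27/2 (Z(n) = 9 - (-5 - 1*4)/2 = 9 - (-5 - 4)/2 = 9 - ½*(-9) = 9 + 9/2 = 27/2)
(t(20) - 391)*Z(-3 - 1) = (18*20 - 391)*(27/2) = (360 - 391)*(27/2) = -31*27/2 = -837/2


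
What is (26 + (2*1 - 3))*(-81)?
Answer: -2025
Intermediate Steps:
(26 + (2*1 - 3))*(-81) = (26 + (2 - 3))*(-81) = (26 - 1)*(-81) = 25*(-81) = -2025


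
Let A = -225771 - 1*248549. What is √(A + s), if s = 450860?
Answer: 2*I*√5865 ≈ 153.17*I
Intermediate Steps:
A = -474320 (A = -225771 - 248549 = -474320)
√(A + s) = √(-474320 + 450860) = √(-23460) = 2*I*√5865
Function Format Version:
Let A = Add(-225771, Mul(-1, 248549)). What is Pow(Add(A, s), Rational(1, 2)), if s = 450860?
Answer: Mul(2, I, Pow(5865, Rational(1, 2))) ≈ Mul(153.17, I)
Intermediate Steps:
A = -474320 (A = Add(-225771, -248549) = -474320)
Pow(Add(A, s), Rational(1, 2)) = Pow(Add(-474320, 450860), Rational(1, 2)) = Pow(-23460, Rational(1, 2)) = Mul(2, I, Pow(5865, Rational(1, 2)))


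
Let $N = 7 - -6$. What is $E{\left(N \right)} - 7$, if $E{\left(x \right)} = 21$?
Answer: $14$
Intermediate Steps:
$N = 13$ ($N = 7 + 6 = 13$)
$E{\left(N \right)} - 7 = 21 - 7 = 14$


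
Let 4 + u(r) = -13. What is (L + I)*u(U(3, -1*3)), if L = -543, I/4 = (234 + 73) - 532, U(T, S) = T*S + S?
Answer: 24531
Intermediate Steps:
U(T, S) = S + S*T (U(T, S) = S*T + S = S + S*T)
u(r) = -17 (u(r) = -4 - 13 = -17)
I = -900 (I = 4*((234 + 73) - 532) = 4*(307 - 532) = 4*(-225) = -900)
(L + I)*u(U(3, -1*3)) = (-543 - 900)*(-17) = -1443*(-17) = 24531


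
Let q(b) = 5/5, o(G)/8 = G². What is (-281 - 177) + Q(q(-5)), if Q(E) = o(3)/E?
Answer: -386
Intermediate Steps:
o(G) = 8*G²
q(b) = 1 (q(b) = 5*(⅕) = 1)
Q(E) = 72/E (Q(E) = (8*3²)/E = (8*9)/E = 72/E)
(-281 - 177) + Q(q(-5)) = (-281 - 177) + 72/1 = -458 + 72*1 = -458 + 72 = -386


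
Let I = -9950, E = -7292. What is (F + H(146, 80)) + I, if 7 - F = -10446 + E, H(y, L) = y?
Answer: 7941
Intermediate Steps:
F = 17745 (F = 7 - (-10446 - 7292) = 7 - 1*(-17738) = 7 + 17738 = 17745)
(F + H(146, 80)) + I = (17745 + 146) - 9950 = 17891 - 9950 = 7941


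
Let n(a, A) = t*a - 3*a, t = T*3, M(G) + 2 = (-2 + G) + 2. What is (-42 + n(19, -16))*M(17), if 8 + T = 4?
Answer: -4905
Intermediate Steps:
T = -4 (T = -8 + 4 = -4)
M(G) = -2 + G (M(G) = -2 + ((-2 + G) + 2) = -2 + G)
t = -12 (t = -4*3 = -12)
n(a, A) = -15*a (n(a, A) = -12*a - 3*a = -15*a)
(-42 + n(19, -16))*M(17) = (-42 - 15*19)*(-2 + 17) = (-42 - 285)*15 = -327*15 = -4905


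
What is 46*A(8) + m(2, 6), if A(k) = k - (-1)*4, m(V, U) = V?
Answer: 554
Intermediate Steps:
A(k) = 4 + k (A(k) = k - 1*(-4) = k + 4 = 4 + k)
46*A(8) + m(2, 6) = 46*(4 + 8) + 2 = 46*12 + 2 = 552 + 2 = 554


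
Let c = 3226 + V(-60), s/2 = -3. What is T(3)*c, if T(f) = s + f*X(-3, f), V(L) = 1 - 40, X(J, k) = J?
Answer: -47805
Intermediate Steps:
s = -6 (s = 2*(-3) = -6)
V(L) = -39
c = 3187 (c = 3226 - 39 = 3187)
T(f) = -6 - 3*f (T(f) = -6 + f*(-3) = -6 - 3*f)
T(3)*c = (-6 - 3*3)*3187 = (-6 - 9)*3187 = -15*3187 = -47805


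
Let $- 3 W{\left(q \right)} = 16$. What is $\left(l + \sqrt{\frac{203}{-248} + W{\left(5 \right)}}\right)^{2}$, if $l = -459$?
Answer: $\frac{\left(170748 - i \sqrt{851322}\right)^{2}}{138384} \approx 2.1067 \cdot 10^{5} - 2276.9 i$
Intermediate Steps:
$W{\left(q \right)} = - \frac{16}{3}$ ($W{\left(q \right)} = \left(- \frac{1}{3}\right) 16 = - \frac{16}{3}$)
$\left(l + \sqrt{\frac{203}{-248} + W{\left(5 \right)}}\right)^{2} = \left(-459 + \sqrt{\frac{203}{-248} - \frac{16}{3}}\right)^{2} = \left(-459 + \sqrt{203 \left(- \frac{1}{248}\right) - \frac{16}{3}}\right)^{2} = \left(-459 + \sqrt{- \frac{203}{248} - \frac{16}{3}}\right)^{2} = \left(-459 + \sqrt{- \frac{4577}{744}}\right)^{2} = \left(-459 + \frac{i \sqrt{851322}}{372}\right)^{2}$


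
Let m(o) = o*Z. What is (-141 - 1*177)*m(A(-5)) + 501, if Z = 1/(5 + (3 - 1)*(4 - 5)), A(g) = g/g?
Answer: 395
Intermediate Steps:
A(g) = 1
Z = 1/3 (Z = 1/(5 + 2*(-1)) = 1/(5 - 2) = 1/3 ≈ 0.33333)
m(o) = o/3 (m(o) = o*(1/3) = o/3)
(-141 - 1*177)*m(A(-5)) + 501 = (-141 - 1*177)*((1/3)*1) + 501 = (-141 - 177)*(1/3) + 501 = -318*1/3 + 501 = -106 + 501 = 395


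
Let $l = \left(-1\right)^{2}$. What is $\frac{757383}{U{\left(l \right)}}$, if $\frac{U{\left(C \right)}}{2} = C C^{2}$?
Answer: $\frac{757383}{2} \approx 3.7869 \cdot 10^{5}$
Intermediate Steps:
$l = 1$
$U{\left(C \right)} = 2 C^{3}$ ($U{\left(C \right)} = 2 C C^{2} = 2 C^{3}$)
$\frac{757383}{U{\left(l \right)}} = \frac{757383}{2 \cdot 1^{3}} = \frac{757383}{2 \cdot 1} = \frac{757383}{2}$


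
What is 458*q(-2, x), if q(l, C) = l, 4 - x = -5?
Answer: -916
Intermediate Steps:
x = 9 (x = 4 - 1*(-5) = 4 + 5 = 9)
458*q(-2, x) = 458*(-2) = -916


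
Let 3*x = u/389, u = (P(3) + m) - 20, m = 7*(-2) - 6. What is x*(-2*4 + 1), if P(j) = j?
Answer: 259/1167 ≈ 0.22194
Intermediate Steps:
m = -20 (m = -14 - 6 = -20)
u = -37 (u = (3 - 20) - 20 = -17 - 20 = -37)
x = -37/1167 (x = (-37/389)/3 = (-37*1/389)/3 = (1/3)*(-37/389) = -37/1167 ≈ -0.031705)
x*(-2*4 + 1) = -37*(-2*4 + 1)/1167 = -37*(-8 + 1)/1167 = -37/1167*(-7) = 259/1167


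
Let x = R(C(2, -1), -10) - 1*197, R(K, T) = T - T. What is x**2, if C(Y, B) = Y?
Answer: 38809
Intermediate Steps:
R(K, T) = 0
x = -197 (x = 0 - 1*197 = 0 - 197 = -197)
x**2 = (-197)**2 = 38809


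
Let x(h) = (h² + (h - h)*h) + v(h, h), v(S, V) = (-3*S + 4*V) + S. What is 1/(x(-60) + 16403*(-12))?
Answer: -1/193356 ≈ -5.1718e-6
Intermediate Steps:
v(S, V) = -2*S + 4*V
x(h) = h² + 2*h (x(h) = (h² + (h - h)*h) + (-2*h + 4*h) = (h² + 0*h) + 2*h = (h² + 0) + 2*h = h² + 2*h)
1/(x(-60) + 16403*(-12)) = 1/(-60*(2 - 60) + 16403*(-12)) = 1/(-60*(-58) - 196836) = 1/(3480 - 196836) = 1/(-193356) = -1/193356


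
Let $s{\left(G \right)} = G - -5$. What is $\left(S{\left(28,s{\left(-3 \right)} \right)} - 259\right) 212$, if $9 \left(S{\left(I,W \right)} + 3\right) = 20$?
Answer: $- \frac{495656}{9} \approx -55073.0$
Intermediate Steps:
$s{\left(G \right)} = 5 + G$ ($s{\left(G \right)} = G + 5 = 5 + G$)
$S{\left(I,W \right)} = - \frac{7}{9}$ ($S{\left(I,W \right)} = -3 + \frac{1}{9} \cdot 20 = -3 + \frac{20}{9} = - \frac{7}{9}$)
$\left(S{\left(28,s{\left(-3 \right)} \right)} - 259\right) 212 = \left(- \frac{7}{9} - 259\right) 212 = \left(- \frac{2338}{9}\right) 212 = - \frac{495656}{9}$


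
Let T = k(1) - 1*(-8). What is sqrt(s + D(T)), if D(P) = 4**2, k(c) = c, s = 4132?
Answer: 2*sqrt(1037) ≈ 64.405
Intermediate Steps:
T = 9 (T = 1 - 1*(-8) = 1 + 8 = 9)
D(P) = 16
sqrt(s + D(T)) = sqrt(4132 + 16) = sqrt(4148) = 2*sqrt(1037)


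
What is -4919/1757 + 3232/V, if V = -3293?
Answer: -21876891/5785801 ≈ -3.7811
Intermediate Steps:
-4919/1757 + 3232/V = -4919/1757 + 3232/(-3293) = -4919*1/1757 + 3232*(-1/3293) = -4919/1757 - 3232/3293 = -21876891/5785801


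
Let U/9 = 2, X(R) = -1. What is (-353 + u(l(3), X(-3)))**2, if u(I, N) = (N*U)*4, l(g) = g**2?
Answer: 180625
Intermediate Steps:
U = 18 (U = 9*2 = 18)
u(I, N) = 72*N (u(I, N) = (N*18)*4 = (18*N)*4 = 72*N)
(-353 + u(l(3), X(-3)))**2 = (-353 + 72*(-1))**2 = (-353 - 72)**2 = (-425)**2 = 180625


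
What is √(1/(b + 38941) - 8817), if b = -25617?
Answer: I*√391318242017/6662 ≈ 93.899*I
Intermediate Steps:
√(1/(b + 38941) - 8817) = √(1/(-25617 + 38941) - 8817) = √(1/13324 - 8817) = √(-117477707/13324) = I*√391318242017/6662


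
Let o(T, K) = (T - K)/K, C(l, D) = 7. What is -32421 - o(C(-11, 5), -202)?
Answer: -6548833/202 ≈ -32420.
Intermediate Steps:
o(T, K) = (T - K)/K
-32421 - o(C(-11, 5), -202) = -32421 - (7 - 1*(-202))/(-202) = -32421 - (-1)*(7 + 202)/202 = -32421 - (-1)*209/202 = -32421 - 1*(-209/202) = -32421 + 209/202 = -6548833/202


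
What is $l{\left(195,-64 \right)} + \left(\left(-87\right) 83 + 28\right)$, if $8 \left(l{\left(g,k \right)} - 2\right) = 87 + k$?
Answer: $- \frac{57505}{8} \approx -7188.1$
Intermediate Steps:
$l{\left(g,k \right)} = \frac{103}{8} + \frac{k}{8}$ ($l{\left(g,k \right)} = 2 + \frac{87 + k}{8} = 2 + \left(\frac{87}{8} + \frac{k}{8}\right) = \frac{103}{8} + \frac{k}{8}$)
$l{\left(195,-64 \right)} + \left(\left(-87\right) 83 + 28\right) = \left(\frac{103}{8} + \frac{1}{8} \left(-64\right)\right) + \left(\left(-87\right) 83 + 28\right) = \left(\frac{103}{8} - 8\right) + \left(-7221 + 28\right) = \frac{39}{8} - 7193 = - \frac{57505}{8}$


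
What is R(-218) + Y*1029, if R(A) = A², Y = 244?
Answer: 298600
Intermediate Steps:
R(-218) + Y*1029 = (-218)² + 244*1029 = 47524 + 251076 = 298600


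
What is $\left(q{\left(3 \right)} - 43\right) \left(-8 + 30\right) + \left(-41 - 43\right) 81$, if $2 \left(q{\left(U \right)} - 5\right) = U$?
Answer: $-7607$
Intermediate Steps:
$q{\left(U \right)} = 5 + \frac{U}{2}$
$\left(q{\left(3 \right)} - 43\right) \left(-8 + 30\right) + \left(-41 - 43\right) 81 = \left(\left(5 + \frac{1}{2} \cdot 3\right) - 43\right) \left(-8 + 30\right) + \left(-41 - 43\right) 81 = \left(\left(5 + \frac{3}{2}\right) - 43\right) 22 - 6804 = \left(\frac{13}{2} - 43\right) 22 - 6804 = \left(- \frac{73}{2}\right) 22 - 6804 = -803 - 6804 = -7607$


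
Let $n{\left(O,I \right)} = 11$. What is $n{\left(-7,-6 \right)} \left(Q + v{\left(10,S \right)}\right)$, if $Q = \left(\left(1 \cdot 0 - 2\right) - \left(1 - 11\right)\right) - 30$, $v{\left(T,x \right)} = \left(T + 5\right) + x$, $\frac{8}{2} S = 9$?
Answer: $- \frac{209}{4} \approx -52.25$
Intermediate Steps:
$S = \frac{9}{4}$ ($S = \frac{1}{4} \cdot 9 = \frac{9}{4} \approx 2.25$)
$v{\left(T,x \right)} = 5 + T + x$ ($v{\left(T,x \right)} = \left(5 + T\right) + x = 5 + T + x$)
$Q = -22$ ($Q = \left(\left(0 - 2\right) - \left(1 - 11\right)\right) - 30 = \left(-2 - -10\right) - 30 = \left(-2 + 10\right) - 30 = 8 - 30 = -22$)
$n{\left(-7,-6 \right)} \left(Q + v{\left(10,S \right)}\right) = 11 \left(-22 + \left(5 + 10 + \frac{9}{4}\right)\right) = 11 \left(-22 + \frac{69}{4}\right) = 11 \left(- \frac{19}{4}\right) = - \frac{209}{4}$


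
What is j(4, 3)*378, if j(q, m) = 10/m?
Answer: 1260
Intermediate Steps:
j(4, 3)*378 = (10/3)*378 = 1260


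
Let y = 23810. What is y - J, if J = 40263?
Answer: -16453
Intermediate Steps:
y - J = 23810 - 1*40263 = 23810 - 40263 = -16453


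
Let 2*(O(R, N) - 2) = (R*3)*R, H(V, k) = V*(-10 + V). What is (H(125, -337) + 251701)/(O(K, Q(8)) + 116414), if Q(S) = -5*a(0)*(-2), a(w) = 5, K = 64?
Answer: 66519/30640 ≈ 2.1710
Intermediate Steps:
Q(S) = 50 (Q(S) = -5*5*(-2) = -25*(-2) = 50)
O(R, N) = 2 + 3*R**2/2 (O(R, N) = 2 + ((R*3)*R)/2 = 2 + ((3*R)*R)/2 = 2 + (3*R**2)/2 = 2 + 3*R**2/2)
(H(125, -337) + 251701)/(O(K, Q(8)) + 116414) = (125*(-10 + 125) + 251701)/((2 + (3/2)*64**2) + 116414) = (125*115 + 251701)/((2 + (3/2)*4096) + 116414) = (14375 + 251701)/((2 + 6144) + 116414) = 266076/(6146 + 116414) = 266076/122560 = 266076*(1/122560) = 66519/30640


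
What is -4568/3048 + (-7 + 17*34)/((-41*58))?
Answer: -1575389/906018 ≈ -1.7388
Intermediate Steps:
-4568/3048 + (-7 + 17*34)/((-41*58)) = -4568*1/3048 + (-7 + 578)/(-2378) = -571/381 + 571*(-1/2378) = -571/381 - 571/2378 = -1575389/906018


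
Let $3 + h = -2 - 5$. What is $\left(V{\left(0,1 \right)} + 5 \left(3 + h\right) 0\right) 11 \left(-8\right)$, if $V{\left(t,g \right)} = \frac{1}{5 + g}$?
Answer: $- \frac{44}{3} \approx -14.667$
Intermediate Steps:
$h = -10$ ($h = -3 - 7 = -10$)
$\left(V{\left(0,1 \right)} + 5 \left(3 + h\right) 0\right) 11 \left(-8\right) = \left(\frac{1}{5 + 1} + 5 \left(3 - 10\right) 0\right) 11 \left(-8\right) = \left(\frac{1}{6} + 5 \left(-7\right) 0\right) 11 \left(-8\right) = \left(\frac{1}{6} - 0\right) 11 \left(-8\right) = \left(\frac{1}{6} + 0\right) 11 \left(-8\right) = \frac{1}{6} \cdot 11 \left(-8\right) = \frac{11}{6} \left(-8\right) = - \frac{44}{3}$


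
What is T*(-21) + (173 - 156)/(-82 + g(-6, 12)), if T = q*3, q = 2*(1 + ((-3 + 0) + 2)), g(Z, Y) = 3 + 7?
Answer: -17/72 ≈ -0.23611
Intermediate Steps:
g(Z, Y) = 10
q = 0 (q = 2*(1 + (-3 + 2)) = 2*(1 - 1) = 2*0 = 0)
T = 0 (T = 0*3 = 0)
T*(-21) + (173 - 156)/(-82 + g(-6, 12)) = 0*(-21) + (173 - 156)/(-82 + 10) = 0 + 17/(-72) = 0 + 17*(-1/72) = 0 - 17/72 = -17/72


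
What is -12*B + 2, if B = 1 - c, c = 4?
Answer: 38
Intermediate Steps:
B = -3 (B = 1 - 1*4 = 1 - 4 = -3)
-12*B + 2 = -12*(-3) + 2 = 36 + 2 = 38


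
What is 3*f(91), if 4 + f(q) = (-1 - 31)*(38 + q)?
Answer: -12396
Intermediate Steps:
f(q) = -1220 - 32*q (f(q) = -4 + (-1 - 31)*(38 + q) = -4 - 32*(38 + q) = -4 + (-1216 - 32*q) = -1220 - 32*q)
3*f(91) = 3*(-1220 - 32*91) = 3*(-1220 - 2912) = 3*(-4132) = -12396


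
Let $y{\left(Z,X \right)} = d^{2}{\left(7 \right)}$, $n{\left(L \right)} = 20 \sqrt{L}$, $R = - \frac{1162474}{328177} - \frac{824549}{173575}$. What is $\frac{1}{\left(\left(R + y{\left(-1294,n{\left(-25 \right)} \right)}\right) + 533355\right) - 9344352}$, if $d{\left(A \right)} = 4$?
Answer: $- \frac{56963322775}{501903227041833998} \approx -1.1349 \cdot 10^{-7}$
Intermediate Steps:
$R = - \frac{472374441723}{56963322775}$ ($R = \left(-1162474\right) \frac{1}{328177} - \frac{824549}{173575} = - \frac{1162474}{328177} - \frac{824549}{173575} = - \frac{472374441723}{56963322775} \approx -8.2926$)
$y{\left(Z,X \right)} = 16$ ($y{\left(Z,X \right)} = 4^{2} = 16$)
$\frac{1}{\left(\left(R + y{\left(-1294,n{\left(-25 \right)} \right)}\right) + 533355\right) - 9344352} = \frac{1}{\left(\left(- \frac{472374441723}{56963322775} + 16\right) + 533355\right) - 9344352} = \frac{1}{\left(\frac{439038722677}{56963322775} + 533355\right) - 9344352} = \frac{1}{\frac{30382112057382802}{56963322775} - 9344352} = \frac{1}{- \frac{501903227041833998}{56963322775}} = - \frac{56963322775}{501903227041833998}$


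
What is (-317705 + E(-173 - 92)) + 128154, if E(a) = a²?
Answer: -119326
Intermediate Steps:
(-317705 + E(-173 - 92)) + 128154 = (-317705 + (-173 - 92)²) + 128154 = (-317705 + (-265)²) + 128154 = (-317705 + 70225) + 128154 = -247480 + 128154 = -119326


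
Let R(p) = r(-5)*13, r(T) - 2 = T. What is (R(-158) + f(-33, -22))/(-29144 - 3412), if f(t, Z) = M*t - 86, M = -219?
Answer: -3551/16278 ≈ -0.21815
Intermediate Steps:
r(T) = 2 + T
R(p) = -39 (R(p) = (2 - 5)*13 = -3*13 = -39)
f(t, Z) = -86 - 219*t (f(t, Z) = -219*t - 86 = -86 - 219*t)
(R(-158) + f(-33, -22))/(-29144 - 3412) = (-39 + (-86 - 219*(-33)))/(-29144 - 3412) = (-39 + (-86 + 7227))/(-32556) = (-39 + 7141)*(-1/32556) = 7102*(-1/32556) = -3551/16278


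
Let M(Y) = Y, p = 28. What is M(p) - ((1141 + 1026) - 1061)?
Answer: -1078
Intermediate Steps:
M(p) - ((1141 + 1026) - 1061) = 28 - ((1141 + 1026) - 1061) = 28 - (2167 - 1061) = 28 - 1*1106 = 28 - 1106 = -1078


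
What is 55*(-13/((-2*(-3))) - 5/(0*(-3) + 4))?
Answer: -2255/12 ≈ -187.92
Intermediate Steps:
55*(-13/((-2*(-3))) - 5/(0*(-3) + 4)) = 55*(-13/6 - 5/(0 + 4)) = 55*(-13*⅙ - 5/4) = 55*(-13/6 - 5*¼) = 55*(-13/6 - 5/4) = 55*(-41/12) = -2255/12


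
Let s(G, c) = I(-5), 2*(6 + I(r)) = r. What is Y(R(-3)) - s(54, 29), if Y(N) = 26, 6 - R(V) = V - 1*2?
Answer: 69/2 ≈ 34.500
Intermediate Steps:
R(V) = 8 - V (R(V) = 6 - (V - 1*2) = 6 - (V - 2) = 6 - (-2 + V) = 6 + (2 - V) = 8 - V)
I(r) = -6 + r/2
s(G, c) = -17/2 (s(G, c) = -6 + (½)*(-5) = -6 - 5/2 = -17/2)
Y(R(-3)) - s(54, 29) = 26 - 1*(-17/2) = 26 + 17/2 = 69/2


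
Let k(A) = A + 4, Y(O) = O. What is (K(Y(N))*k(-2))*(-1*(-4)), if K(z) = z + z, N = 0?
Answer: 0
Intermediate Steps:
k(A) = 4 + A
K(z) = 2*z
(K(Y(N))*k(-2))*(-1*(-4)) = ((2*0)*(4 - 2))*(-1*(-4)) = (0*2)*4 = 0*4 = 0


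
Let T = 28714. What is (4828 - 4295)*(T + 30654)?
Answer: 31643144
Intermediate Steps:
(4828 - 4295)*(T + 30654) = (4828 - 4295)*(28714 + 30654) = 533*59368 = 31643144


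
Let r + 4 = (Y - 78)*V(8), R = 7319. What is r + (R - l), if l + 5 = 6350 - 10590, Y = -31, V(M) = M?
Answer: 10688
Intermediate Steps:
l = -4245 (l = -5 + (6350 - 10590) = -5 - 4240 = -4245)
r = -876 (r = -4 + (-31 - 78)*8 = -4 - 109*8 = -4 - 872 = -876)
r + (R - l) = -876 + (7319 - 1*(-4245)) = -876 + (7319 + 4245) = -876 + 11564 = 10688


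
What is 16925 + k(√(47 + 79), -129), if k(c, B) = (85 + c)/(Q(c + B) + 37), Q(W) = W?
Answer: 70556352/4169 - 531*√14/8338 ≈ 16924.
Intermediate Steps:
k(c, B) = (85 + c)/(37 + B + c) (k(c, B) = (85 + c)/((c + B) + 37) = (85 + c)/((B + c) + 37) = (85 + c)/(37 + B + c))
16925 + k(√(47 + 79), -129) = 16925 + (85 + √(47 + 79))/(37 - 129 + √(47 + 79)) = 16925 + (85 + √126)/(37 - 129 + √126) = 16925 + (85 + 3*√14)/(37 - 129 + 3*√14) = 16925 + (85 + 3*√14)/(-92 + 3*√14)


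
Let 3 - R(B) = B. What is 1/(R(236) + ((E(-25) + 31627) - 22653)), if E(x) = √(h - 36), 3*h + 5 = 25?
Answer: 26223/229215331 - 2*I*√66/229215331 ≈ 0.0001144 - 7.0886e-8*I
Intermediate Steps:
h = 20/3 (h = -5/3 + (⅓)*25 = -5/3 + 25/3 = 20/3 ≈ 6.6667)
R(B) = 3 - B
E(x) = 2*I*√66/3 (E(x) = √(20/3 - 36) = √(-88/3) = 2*I*√66/3)
1/(R(236) + ((E(-25) + 31627) - 22653)) = 1/((3 - 1*236) + ((2*I*√66/3 + 31627) - 22653)) = 1/((3 - 236) + ((31627 + 2*I*√66/3) - 22653)) = 1/(-233 + (8974 + 2*I*√66/3)) = 1/(8741 + 2*I*√66/3)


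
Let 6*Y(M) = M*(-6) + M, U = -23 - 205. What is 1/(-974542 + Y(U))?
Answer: -1/974352 ≈ -1.0263e-6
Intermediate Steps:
U = -228
Y(M) = -5*M/6 (Y(M) = (M*(-6) + M)/6 = (-6*M + M)/6 = (-5*M)/6 = -5*M/6)
1/(-974542 + Y(U)) = 1/(-974542 - ⅚*(-228)) = 1/(-974542 + 190) = 1/(-974352) = -1/974352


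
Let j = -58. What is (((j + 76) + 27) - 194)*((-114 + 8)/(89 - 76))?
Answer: 15794/13 ≈ 1214.9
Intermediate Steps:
(((j + 76) + 27) - 194)*((-114 + 8)/(89 - 76)) = (((-58 + 76) + 27) - 194)*((-114 + 8)/(89 - 76)) = ((18 + 27) - 194)*(-106/13) = (45 - 194)*(-106*1/13) = -149*(-106/13) = 15794/13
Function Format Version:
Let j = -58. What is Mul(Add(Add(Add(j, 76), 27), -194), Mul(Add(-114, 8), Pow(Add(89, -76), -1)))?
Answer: Rational(15794, 13) ≈ 1214.9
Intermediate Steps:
Mul(Add(Add(Add(j, 76), 27), -194), Mul(Add(-114, 8), Pow(Add(89, -76), -1))) = Mul(Add(Add(Add(-58, 76), 27), -194), Mul(Add(-114, 8), Pow(Add(89, -76), -1))) = Mul(Add(Add(18, 27), -194), Mul(-106, Pow(13, -1))) = Mul(Add(45, -194), Mul(-106, Rational(1, 13))) = Mul(-149, Rational(-106, 13)) = Rational(15794, 13)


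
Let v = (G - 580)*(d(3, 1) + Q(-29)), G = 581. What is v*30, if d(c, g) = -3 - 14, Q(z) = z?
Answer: -1380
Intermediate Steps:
d(c, g) = -17
v = -46 (v = (581 - 580)*(-17 - 29) = 1*(-46) = -46)
v*30 = -46*30 = -1380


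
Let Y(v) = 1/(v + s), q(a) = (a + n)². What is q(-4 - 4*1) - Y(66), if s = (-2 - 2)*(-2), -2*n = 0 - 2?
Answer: 3625/74 ≈ 48.987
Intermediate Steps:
n = 1 (n = -(0 - 2)/2 = -½*(-2) = 1)
s = 8 (s = -4*(-2) = 8)
q(a) = (1 + a)² (q(a) = (a + 1)² = (1 + a)²)
Y(v) = 1/(8 + v) (Y(v) = 1/(v + 8) = 1/(8 + v))
q(-4 - 4*1) - Y(66) = (1 + (-4 - 4*1))² - 1/(8 + 66) = (1 + (-4 - 4))² - 1/74 = (1 - 8)² - 1*1/74 = (-7)² - 1/74 = 49 - 1/74 = 3625/74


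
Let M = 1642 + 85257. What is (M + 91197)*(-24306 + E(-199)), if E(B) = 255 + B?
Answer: -4318828000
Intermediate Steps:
M = 86899
(M + 91197)*(-24306 + E(-199)) = (86899 + 91197)*(-24306 + (255 - 199)) = 178096*(-24306 + 56) = 178096*(-24250) = -4318828000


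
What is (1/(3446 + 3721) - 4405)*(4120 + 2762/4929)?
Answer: -641207216633428/35326143 ≈ -1.8151e+7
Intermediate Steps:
(1/(3446 + 3721) - 4405)*(4120 + 2762/4929) = (1/7167 - 4405)*(4120 + 2762*(1/4929)) = (1/7167 - 4405)*(4120 + 2762/4929) = -31570634/7167*20310242/4929 = -641207216633428/35326143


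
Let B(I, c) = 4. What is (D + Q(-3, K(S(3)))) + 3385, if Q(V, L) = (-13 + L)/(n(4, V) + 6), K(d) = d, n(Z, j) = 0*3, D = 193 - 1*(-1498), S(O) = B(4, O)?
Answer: 10149/2 ≈ 5074.5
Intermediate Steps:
S(O) = 4
D = 1691 (D = 193 + 1498 = 1691)
n(Z, j) = 0
Q(V, L) = -13/6 + L/6 (Q(V, L) = (-13 + L)/(0 + 6) = (-13 + L)/6 = (-13 + L)*(⅙) = -13/6 + L/6)
(D + Q(-3, K(S(3)))) + 3385 = (1691 + (-13/6 + (⅙)*4)) + 3385 = (1691 + (-13/6 + ⅔)) + 3385 = (1691 - 3/2) + 3385 = 3379/2 + 3385 = 10149/2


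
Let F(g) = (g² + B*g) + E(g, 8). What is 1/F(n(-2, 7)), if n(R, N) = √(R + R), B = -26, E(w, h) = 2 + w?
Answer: -1/1252 + 25*I/1252 ≈ -0.00079872 + 0.019968*I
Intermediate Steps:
n(R, N) = √2*√R (n(R, N) = √(2*R) = √2*√R)
F(g) = 2 + g² - 25*g (F(g) = (g² - 26*g) + (2 + g) = 2 + g² - 25*g)
1/F(n(-2, 7)) = 1/(2 + (√2*√(-2))² - 25*√2*√(-2)) = 1/(2 + (√2*(I*√2))² - 25*√2*I*√2) = 1/(2 + (2*I)² - 50*I) = 1/(2 - 4 - 50*I) = 1/(-2 - 50*I) = (-2 + 50*I)/2504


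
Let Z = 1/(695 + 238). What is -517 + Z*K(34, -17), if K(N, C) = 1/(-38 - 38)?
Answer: -36659437/70908 ≈ -517.00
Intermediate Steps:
Z = 1/933 ≈ 0.0010718
K(N, C) = -1/76 (K(N, C) = 1/(-76) = -1/76)
-517 + Z*K(34, -17) = -517 + (1/933)*(-1/76) = -517 - 1/70908 = -36659437/70908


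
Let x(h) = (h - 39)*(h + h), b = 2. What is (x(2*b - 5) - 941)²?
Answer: 741321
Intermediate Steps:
x(h) = 2*h*(-39 + h) (x(h) = (-39 + h)*(2*h) = 2*h*(-39 + h))
(x(2*b - 5) - 941)² = (2*(2*2 - 5)*(-39 + (2*2 - 5)) - 941)² = (2*(4 - 5)*(-39 + (4 - 5)) - 941)² = (2*(-1)*(-39 - 1) - 941)² = (2*(-1)*(-40) - 941)² = (80 - 941)² = (-861)² = 741321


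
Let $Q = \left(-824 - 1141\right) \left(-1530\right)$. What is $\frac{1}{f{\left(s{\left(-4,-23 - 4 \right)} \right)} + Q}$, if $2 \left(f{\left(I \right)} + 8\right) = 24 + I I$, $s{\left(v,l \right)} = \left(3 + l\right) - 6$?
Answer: $\frac{1}{3006904} \approx 3.3257 \cdot 10^{-7}$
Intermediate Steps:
$Q = 3006450$ ($Q = \left(-1965\right) \left(-1530\right) = 3006450$)
$s{\left(v,l \right)} = -3 + l$
$f{\left(I \right)} = 4 + \frac{I^{2}}{2}$ ($f{\left(I \right)} = -8 + \frac{24 + I I}{2} = -8 + \frac{24 + I^{2}}{2} = -8 + \left(12 + \frac{I^{2}}{2}\right) = 4 + \frac{I^{2}}{2}$)
$\frac{1}{f{\left(s{\left(-4,-23 - 4 \right)} \right)} + Q} = \frac{1}{\left(4 + \frac{\left(-3 - 27\right)^{2}}{2}\right) + 3006450} = \frac{1}{\left(4 + \frac{\left(-30\right)^{2}}{2}\right) + 3006450} = \frac{1}{\left(4 + \frac{1}{2} \cdot 900\right) + 3006450} = \frac{1}{\left(4 + 450\right) + 3006450} = \frac{1}{454 + 3006450} = \frac{1}{3006904}$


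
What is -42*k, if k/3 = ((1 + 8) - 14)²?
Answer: -3150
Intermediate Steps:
k = 75 (k = 3*((1 + 8) - 14)² = 3*(9 - 14)² = 3*(-5)² = 3*25 = 75)
-42*k = -42*75 = -3150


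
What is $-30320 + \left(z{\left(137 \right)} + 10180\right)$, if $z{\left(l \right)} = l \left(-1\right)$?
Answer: $-20277$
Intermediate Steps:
$z{\left(l \right)} = - l$
$-30320 + \left(z{\left(137 \right)} + 10180\right) = -30320 + \left(\left(-1\right) 137 + 10180\right) = -30320 + \left(-137 + 10180\right) = -30320 + 10043 = -20277$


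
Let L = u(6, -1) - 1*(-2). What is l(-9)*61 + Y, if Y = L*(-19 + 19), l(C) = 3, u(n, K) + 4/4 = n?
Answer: 183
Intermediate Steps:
u(n, K) = -1 + n
L = 7 (L = (-1 + 6) - 1*(-2) = 5 + 2 = 7)
Y = 0 (Y = 7*(-19 + 19) = 7*0 = 0)
l(-9)*61 + Y = 3*61 + 0 = 183 + 0 = 183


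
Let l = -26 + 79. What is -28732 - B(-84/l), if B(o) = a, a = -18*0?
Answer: -28732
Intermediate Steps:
l = 53
a = 0
B(o) = 0
-28732 - B(-84/l) = -28732 - 1*0 = -28732 + 0 = -28732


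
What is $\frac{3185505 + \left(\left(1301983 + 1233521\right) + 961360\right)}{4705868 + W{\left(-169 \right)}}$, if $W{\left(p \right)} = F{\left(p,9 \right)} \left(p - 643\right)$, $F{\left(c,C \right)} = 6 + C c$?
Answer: $\frac{6682369}{5936048} \approx 1.1257$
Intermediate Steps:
$W{\left(p \right)} = \left(-643 + p\right) \left(6 + 9 p\right)$ ($W{\left(p \right)} = \left(6 + 9 p\right) \left(p - 643\right) = \left(6 + 9 p\right) \left(-643 + p\right) = \left(-643 + p\right) \left(6 + 9 p\right)$)
$\frac{3185505 + \left(\left(1301983 + 1233521\right) + 961360\right)}{4705868 + W{\left(-169 \right)}} = \frac{3185505 + \left(\left(1301983 + 1233521\right) + 961360\right)}{4705868 + 3 \left(-643 - 169\right) \left(2 + 3 \left(-169\right)\right)} = \frac{3185505 + \left(2535504 + 961360\right)}{4705868 + 3 \left(-812\right) \left(2 - 507\right)} = \frac{3185505 + 3496864}{4705868 + 3 \left(-812\right) \left(-505\right)} = \frac{6682369}{4705868 + 1230180} = \frac{6682369}{5936048}$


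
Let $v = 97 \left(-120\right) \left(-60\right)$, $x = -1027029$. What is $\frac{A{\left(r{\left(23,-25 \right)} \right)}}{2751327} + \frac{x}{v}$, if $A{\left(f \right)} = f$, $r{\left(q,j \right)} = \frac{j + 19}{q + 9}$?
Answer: $- \frac{104655286979}{71167658400} \approx -1.4705$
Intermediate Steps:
$r{\left(q,j \right)} = \frac{19 + j}{9 + q}$
$v = 698400$ ($v = \left(-11640\right) \left(-60\right) = 698400$)
$\frac{A{\left(r{\left(23,-25 \right)} \right)}}{2751327} + \frac{x}{v} = \frac{\frac{1}{9 + 23} \left(19 - 25\right)}{2751327} - \frac{1027029}{698400} = \frac{1}{32} \left(-6\right) \frac{1}{2751327} - \frac{342343}{232800} = \left(- \frac{3}{16}\right) \frac{1}{2751327} - \frac{342343}{232800} = - \frac{1}{14673744} - \frac{342343}{232800} = - \frac{104655286979}{71167658400}$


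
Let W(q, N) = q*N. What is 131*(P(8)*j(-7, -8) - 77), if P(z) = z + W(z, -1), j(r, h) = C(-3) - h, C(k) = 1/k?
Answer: -10087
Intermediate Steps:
W(q, N) = N*q
j(r, h) = -1/3 - h (j(r, h) = 1/(-3) - h = -1/3 - h)
P(z) = 0 (P(z) = z - z = 0)
131*(P(8)*j(-7, -8) - 77) = 131*(0*(-1/3 - 1*(-8)) - 77) = 131*(0*(-1/3 + 8) - 77) = 131*(0*(23/3) - 77) = 131*(0 - 77) = 131*(-77) = -10087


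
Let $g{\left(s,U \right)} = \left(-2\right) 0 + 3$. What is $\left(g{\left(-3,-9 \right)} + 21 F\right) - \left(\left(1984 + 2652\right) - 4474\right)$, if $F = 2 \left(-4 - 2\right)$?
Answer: $-411$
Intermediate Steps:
$g{\left(s,U \right)} = 3$ ($g{\left(s,U \right)} = 0 + 3 = 3$)
$F = -12$ ($F = 2 \left(-4 - 2\right) = 2 \left(-6\right) = -12$)
$\left(g{\left(-3,-9 \right)} + 21 F\right) - \left(\left(1984 + 2652\right) - 4474\right) = \left(3 + 21 \left(-12\right)\right) - \left(\left(1984 + 2652\right) - 4474\right) = \left(3 - 252\right) - \left(4636 - 4474\right) = -249 - 162 = -411$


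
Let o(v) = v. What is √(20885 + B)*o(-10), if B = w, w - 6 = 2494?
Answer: -10*√23385 ≈ -1529.2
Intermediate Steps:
w = 2500 (w = 6 + 2494 = 2500)
B = 2500
√(20885 + B)*o(-10) = √(20885 + 2500)*(-10) = √23385*(-10) = -10*√23385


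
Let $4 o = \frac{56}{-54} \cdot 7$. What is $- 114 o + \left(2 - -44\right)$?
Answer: $\frac{2276}{9} \approx 252.89$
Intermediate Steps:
$o = - \frac{49}{27}$ ($o = \frac{\frac{56}{-54} \cdot 7}{4} = \frac{56 \left(- \frac{1}{54}\right) 7}{4} = \frac{\left(- \frac{28}{27}\right) 7}{4} = \frac{1}{4} \left(- \frac{196}{27}\right) = - \frac{49}{27} \approx -1.8148$)
$- 114 o + \left(2 - -44\right) = \left(-114\right) \left(- \frac{49}{27}\right) + \left(2 - -44\right) = \frac{1862}{9} + \left(2 + 44\right) = \frac{1862}{9} + 46 = \frac{2276}{9}$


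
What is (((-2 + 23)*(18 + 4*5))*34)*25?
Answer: 678300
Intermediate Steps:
(((-2 + 23)*(18 + 4*5))*34)*25 = ((21*(18 + 20))*34)*25 = ((21*38)*34)*25 = (798*34)*25 = 27132*25 = 678300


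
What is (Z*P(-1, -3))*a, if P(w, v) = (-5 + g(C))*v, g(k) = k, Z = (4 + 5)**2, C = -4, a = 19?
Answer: 41553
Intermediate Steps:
Z = 81 (Z = 9**2 = 81)
P(w, v) = -9*v (P(w, v) = (-5 - 4)*v = -9*v)
(Z*P(-1, -3))*a = (81*(-9*(-3)))*19 = (81*27)*19 = 2187*19 = 41553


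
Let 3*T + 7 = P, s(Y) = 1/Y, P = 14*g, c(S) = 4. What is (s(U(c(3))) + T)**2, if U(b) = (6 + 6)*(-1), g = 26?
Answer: 2036329/144 ≈ 14141.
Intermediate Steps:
U(b) = -12 (U(b) = 12*(-1) = -12)
P = 364 (P = 14*26 = 364)
T = 119 (T = -7/3 + (1/3)*364 = -7/3 + 364/3 = 119)
(s(U(c(3))) + T)**2 = (1/(-12) + 119)**2 = (-1/12 + 119)**2 = (1427/12)**2 = 2036329/144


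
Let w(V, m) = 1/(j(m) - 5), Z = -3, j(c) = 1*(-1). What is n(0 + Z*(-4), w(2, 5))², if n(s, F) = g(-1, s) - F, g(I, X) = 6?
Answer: 1369/36 ≈ 38.028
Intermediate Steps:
j(c) = -1
w(V, m) = -⅙ (w(V, m) = 1/(-1 - 5) = 1/(-6) = -⅙)
n(s, F) = 6 - F
n(0 + Z*(-4), w(2, 5))² = (6 - 1*(-⅙))² = (6 + ⅙)² = (37/6)² = 1369/36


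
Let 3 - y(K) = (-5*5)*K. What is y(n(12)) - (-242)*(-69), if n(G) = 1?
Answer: -16670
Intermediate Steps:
y(K) = 3 + 25*K (y(K) = 3 - (-5*5)*K = 3 - (-25)*K = 3 + 25*K)
y(n(12)) - (-242)*(-69) = (3 + 25*1) - (-242)*(-69) = (3 + 25) - 1*16698 = 28 - 16698 = -16670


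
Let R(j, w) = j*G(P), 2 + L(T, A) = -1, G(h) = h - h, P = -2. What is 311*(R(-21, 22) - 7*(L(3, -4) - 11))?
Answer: 30478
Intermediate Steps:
G(h) = 0
L(T, A) = -3 (L(T, A) = -2 - 1 = -3)
R(j, w) = 0 (R(j, w) = j*0 = 0)
311*(R(-21, 22) - 7*(L(3, -4) - 11)) = 311*(0 - 7*(-3 - 11)) = 311*(0 - 7*(-14)) = 311*(0 + 98) = 311*98 = 30478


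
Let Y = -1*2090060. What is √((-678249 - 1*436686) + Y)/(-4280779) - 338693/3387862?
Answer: -338693/3387862 - I*√3204995/4280779 ≈ -0.099972 - 0.00041821*I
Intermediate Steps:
Y = -2090060
√((-678249 - 1*436686) + Y)/(-4280779) - 338693/3387862 = √((-678249 - 1*436686) - 2090060)/(-4280779) - 338693/3387862 = √((-678249 - 436686) - 2090060)*(-1/4280779) - 338693*1/3387862 = √(-1114935 - 2090060)*(-1/4280779) - 338693/3387862 = √(-3204995)*(-1/4280779) - 338693/3387862 = (I*√3204995)*(-1/4280779) - 338693/3387862 = -I*√3204995/4280779 - 338693/3387862 = -338693/3387862 - I*√3204995/4280779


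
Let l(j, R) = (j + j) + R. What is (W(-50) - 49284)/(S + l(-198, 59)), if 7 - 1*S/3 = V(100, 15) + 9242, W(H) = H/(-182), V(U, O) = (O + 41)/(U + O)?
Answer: 515754185/293474818 ≈ 1.7574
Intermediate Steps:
V(U, O) = (41 + O)/(O + U)
W(H) = -H/182 (W(H) = H*(-1/182) = -H/182)
l(j, R) = R + 2*j (l(j, R) = 2*j + R = R + 2*j)
S = -3186243/115 (S = 21 - 3*((41 + 15)/(15 + 100) + 9242) = 21 - 3*(56/115 + 9242) = 21 - 3*1062886/115 = 21 - 3188658/115 = -3186243/115 ≈ -27706.)
(W(-50) - 49284)/(S + l(-198, 59)) = (-1/182*(-50) - 49284)/(-3186243/115 + (59 + 2*(-198))) = (25/91 - 49284)/(-3186243/115 + (59 - 396)) = -4484819/(91*(-3186243/115 - 337)) = -4484819/(91*(-3224998/115)) = -4484819/91*(-115/3224998) = 515754185/293474818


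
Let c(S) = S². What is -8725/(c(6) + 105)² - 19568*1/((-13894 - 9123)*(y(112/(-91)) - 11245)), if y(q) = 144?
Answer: -2229728762233/5079828445677 ≈ -0.43894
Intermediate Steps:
-8725/(c(6) + 105)² - 19568*1/((-13894 - 9123)*(y(112/(-91)) - 11245)) = -8725/(6² + 105)² - 19568*1/((-13894 - 9123)*(144 - 11245)) = -8725/(36 + 105)² - 19568/((-23017*(-11101))) = -8725/(141²) - 19568/255511717 = -8725/19881 - 19568*1/255511717 = -8725*1/19881 - 19568/255511717 = -8725/19881 - 19568/255511717 = -2229728762233/5079828445677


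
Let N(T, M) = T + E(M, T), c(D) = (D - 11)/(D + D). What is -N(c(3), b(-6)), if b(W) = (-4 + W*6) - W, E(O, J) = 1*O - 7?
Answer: 127/3 ≈ 42.333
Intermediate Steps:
E(O, J) = -7 + O (E(O, J) = O - 7 = -7 + O)
b(W) = -4 + 5*W (b(W) = (-4 + 6*W) - W = -4 + 5*W)
c(D) = (-11 + D)/(2*D) (c(D) = (-11 + D)/((2*D)) = (-11 + D)*(1/(2*D)) = (-11 + D)/(2*D))
N(T, M) = -7 + M + T (N(T, M) = T + (-7 + M) = -7 + M + T)
-N(c(3), b(-6)) = -(-7 + (-4 + 5*(-6)) + (½)*(-11 + 3)/3) = -(-7 + (-4 - 30) + (½)*(⅓)*(-8)) = -(-7 - 34 - 4/3) = -1*(-127/3) = 127/3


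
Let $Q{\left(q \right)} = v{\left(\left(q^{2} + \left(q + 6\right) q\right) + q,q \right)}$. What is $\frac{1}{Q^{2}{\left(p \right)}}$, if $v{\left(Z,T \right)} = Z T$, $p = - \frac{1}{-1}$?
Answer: $\frac{1}{81} \approx 0.012346$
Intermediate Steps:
$p = 1$ ($p = \left(-1\right) \left(-1\right) = 1$)
$v{\left(Z,T \right)} = T Z$
$Q{\left(q \right)} = q \left(q + q^{2} + q \left(6 + q\right)\right)$ ($Q{\left(q \right)} = q \left(\left(q^{2} + \left(q + 6\right) q\right) + q\right) = q \left(\left(q^{2} + \left(6 + q\right) q\right) + q\right) = q \left(\left(q^{2} + q \left(6 + q\right)\right) + q\right) = q \left(q + q^{2} + q \left(6 + q\right)\right)$)
$\frac{1}{Q^{2}{\left(p \right)}} = \frac{1}{\left(1^{2} \left(7 + 2 \cdot 1\right)\right)^{2}} = \frac{1}{\left(1 \left(7 + 2\right)\right)^{2}} = \frac{1}{\left(1 \cdot 9\right)^{2}} = \frac{1}{9^{2}} = \frac{1}{81}$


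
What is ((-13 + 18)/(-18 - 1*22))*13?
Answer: -13/8 ≈ -1.6250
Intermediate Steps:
((-13 + 18)/(-18 - 1*22))*13 = (5/(-18 - 22))*13 = (5/(-40))*13 = (5*(-1/40))*13 = -⅛*13 = -13/8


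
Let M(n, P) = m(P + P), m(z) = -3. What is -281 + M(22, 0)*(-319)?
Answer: 676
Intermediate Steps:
M(n, P) = -3
-281 + M(22, 0)*(-319) = -281 - 3*(-319) = -281 + 957 = 676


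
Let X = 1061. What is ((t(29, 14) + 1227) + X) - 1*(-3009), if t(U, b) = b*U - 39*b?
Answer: 5157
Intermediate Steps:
t(U, b) = -39*b + U*b (t(U, b) = U*b - 39*b = -39*b + U*b)
((t(29, 14) + 1227) + X) - 1*(-3009) = ((14*(-39 + 29) + 1227) + 1061) - 1*(-3009) = ((14*(-10) + 1227) + 1061) + 3009 = ((-140 + 1227) + 1061) + 3009 = (1087 + 1061) + 3009 = 2148 + 3009 = 5157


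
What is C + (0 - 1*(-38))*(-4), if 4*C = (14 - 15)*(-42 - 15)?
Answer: -551/4 ≈ -137.75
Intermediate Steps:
C = 57/4 (C = ((14 - 15)*(-42 - 15))/4 = (-1*(-57))/4 = (1/4)*57 = 57/4 ≈ 14.250)
C + (0 - 1*(-38))*(-4) = 57/4 + (0 - 1*(-38))*(-4) = 57/4 + (0 + 38)*(-4) = 57/4 + 38*(-4) = 57/4 - 152 = -551/4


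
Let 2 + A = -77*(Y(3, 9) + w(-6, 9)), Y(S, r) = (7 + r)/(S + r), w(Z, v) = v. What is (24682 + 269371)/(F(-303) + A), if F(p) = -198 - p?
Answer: -882159/2078 ≈ -424.52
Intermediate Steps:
Y(S, r) = (7 + r)/(S + r)
A = -2393/3 (A = -2 - 77*((7 + 9)/(3 + 9) + 9) = -2 - 77*(16/12 + 9) = -2 - 77*((1/12)*16 + 9) = -2 - 77*(4/3 + 9) = -2 - 77*31/3 = -2 - 2387/3 = -2393/3 ≈ -797.67)
(24682 + 269371)/(F(-303) + A) = (24682 + 269371)/((-198 - 1*(-303)) - 2393/3) = 294053/((-198 + 303) - 2393/3) = 294053/(105 - 2393/3) = 294053/(-2078/3) = 294053*(-3/2078) = -882159/2078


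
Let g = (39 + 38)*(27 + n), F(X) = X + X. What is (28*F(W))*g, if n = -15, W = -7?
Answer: -362208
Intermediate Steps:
F(X) = 2*X
g = 924 (g = (39 + 38)*(27 - 15) = 77*12 = 924)
(28*F(W))*g = (28*(2*(-7)))*924 = (28*(-14))*924 = -392*924 = -362208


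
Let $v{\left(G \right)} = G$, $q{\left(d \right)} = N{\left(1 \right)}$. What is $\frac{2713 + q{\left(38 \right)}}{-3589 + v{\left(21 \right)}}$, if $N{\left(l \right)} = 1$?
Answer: $- \frac{1357}{1784} \approx -0.76065$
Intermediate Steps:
$q{\left(d \right)} = 1$
$\frac{2713 + q{\left(38 \right)}}{-3589 + v{\left(21 \right)}} = \frac{2713 + 1}{-3589 + 21} = \frac{2714}{-3568} = 2714 \left(- \frac{1}{3568}\right) = - \frac{1357}{1784}$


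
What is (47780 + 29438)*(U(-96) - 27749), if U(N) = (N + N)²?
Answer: 703842070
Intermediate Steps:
U(N) = 4*N² (U(N) = (2*N)² = 4*N²)
(47780 + 29438)*(U(-96) - 27749) = (47780 + 29438)*(4*(-96)² - 27749) = 77218*(4*9216 - 27749) = 77218*(36864 - 27749) = 77218*9115 = 703842070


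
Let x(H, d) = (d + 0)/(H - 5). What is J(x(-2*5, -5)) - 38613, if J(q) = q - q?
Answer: -38613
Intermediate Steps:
x(H, d) = d/(-5 + H)
J(q) = 0
J(x(-2*5, -5)) - 38613 = 0 - 38613 = -38613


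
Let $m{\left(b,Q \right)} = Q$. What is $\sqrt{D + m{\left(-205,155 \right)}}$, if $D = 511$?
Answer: $3 \sqrt{74} \approx 25.807$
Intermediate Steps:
$\sqrt{D + m{\left(-205,155 \right)}} = \sqrt{511 + 155} = \sqrt{666} = 3 \sqrt{74}$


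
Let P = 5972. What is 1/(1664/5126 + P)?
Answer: 2563/15307068 ≈ 0.00016744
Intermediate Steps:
1/(1664/5126 + P) = 1/(1664/5126 + 5972) = 1/(1664*(1/5126) + 5972) = 1/(832/2563 + 5972) = 1/(15307068/2563) = 2563/15307068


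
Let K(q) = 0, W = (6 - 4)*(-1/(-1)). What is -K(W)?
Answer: 0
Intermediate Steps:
W = 2 (W = 2*(-1*(-1)) = 2*1 = 2)
-K(W) = -1*0 = 0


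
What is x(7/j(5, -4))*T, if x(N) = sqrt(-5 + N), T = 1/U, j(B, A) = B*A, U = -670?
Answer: -I*sqrt(535)/6700 ≈ -0.0034522*I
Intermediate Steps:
j(B, A) = A*B
T = -1/670 (T = 1/(-670) = -1/670 ≈ -0.0014925)
x(7/j(5, -4))*T = sqrt(-5 + 7/((-4*5)))*(-1/670) = sqrt(-5 + 7/(-20))*(-1/670) = sqrt(-5 + 7*(-1/20))*(-1/670) = sqrt(-5 - 7/20)*(-1/670) = sqrt(-107/20)*(-1/670) = (I*sqrt(535)/10)*(-1/670) = -I*sqrt(535)/6700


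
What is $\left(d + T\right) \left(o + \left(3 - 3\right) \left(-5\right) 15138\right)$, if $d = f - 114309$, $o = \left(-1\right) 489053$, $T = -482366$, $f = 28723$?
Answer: $277758629456$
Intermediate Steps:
$o = -489053$
$d = -85586$ ($d = 28723 - 114309 = -85586$)
$\left(d + T\right) \left(o + \left(3 - 3\right) \left(-5\right) 15138\right) = \left(-85586 - 482366\right) \left(-489053 + \left(3 - 3\right) \left(-5\right) 15138\right) = - 567952 \left(-489053 + 0 \left(-5\right) 15138\right) = - 567952 \left(-489053 + 0 \cdot 15138\right) = - 567952 \left(-489053 + 0\right) = \left(-567952\right) \left(-489053\right) = 277758629456$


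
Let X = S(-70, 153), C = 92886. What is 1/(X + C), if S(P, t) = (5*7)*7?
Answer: 1/93131 ≈ 1.0738e-5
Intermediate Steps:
S(P, t) = 245 (S(P, t) = 35*7 = 245)
X = 245
1/(X + C) = 1/(245 + 92886) = 1/93131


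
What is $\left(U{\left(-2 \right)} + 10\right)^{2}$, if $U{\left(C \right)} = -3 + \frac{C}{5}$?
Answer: $\frac{1089}{25} \approx 43.56$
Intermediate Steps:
$U{\left(C \right)} = -3 + \frac{C}{5}$
$\left(U{\left(-2 \right)} + 10\right)^{2} = \left(\left(-3 + \frac{1}{5} \left(-2\right)\right) + 10\right)^{2} = \left(\left(-3 - \frac{2}{5}\right) + 10\right)^{2} = \left(- \frac{17}{5} + 10\right)^{2} = \left(\frac{33}{5}\right)^{2} = \frac{1089}{25}$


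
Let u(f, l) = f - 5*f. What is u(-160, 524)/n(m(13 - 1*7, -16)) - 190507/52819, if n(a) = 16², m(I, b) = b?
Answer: -116919/105638 ≈ -1.1068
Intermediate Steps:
n(a) = 256
u(f, l) = -4*f
u(-160, 524)/n(m(13 - 1*7, -16)) - 190507/52819 = -4*(-160)/256 - 190507/52819 = 640*(1/256) - 190507*1/52819 = 5/2 - 190507/52819 = -116919/105638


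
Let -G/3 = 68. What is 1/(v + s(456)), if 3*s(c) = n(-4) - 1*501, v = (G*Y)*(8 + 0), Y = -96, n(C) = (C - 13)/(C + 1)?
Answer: 9/1408562 ≈ 6.3895e-6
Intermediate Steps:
G = -204 (G = -3*68 = -204)
n(C) = (-13 + C)/(1 + C)
v = 156672 (v = (-204*(-96))*(8 + 0) = 19584*8 = 156672)
s(c) = -1486/9 (s(c) = ((-13 - 4)/(1 - 4) - 1*501)/3 = (-17/(-3) - 501)/3 = (-1/3*(-17) - 501)/3 = (17/3 - 501)/3 = (1/3)*(-1486/3) = -1486/9)
1/(v + s(456)) = 1/(156672 - 1486/9) = 1/(1408562/9) = 9/1408562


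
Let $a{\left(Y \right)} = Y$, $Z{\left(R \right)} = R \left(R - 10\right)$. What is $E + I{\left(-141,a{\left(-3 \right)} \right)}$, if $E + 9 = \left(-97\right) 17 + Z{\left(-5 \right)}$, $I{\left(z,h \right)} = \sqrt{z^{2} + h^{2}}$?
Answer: $-1583 + 3 \sqrt{2210} \approx -1442.0$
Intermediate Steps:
$Z{\left(R \right)} = R \left(-10 + R\right)$
$I{\left(z,h \right)} = \sqrt{h^{2} + z^{2}}$
$E = -1583$ ($E = -9 - \left(1649 + 5 \left(-10 - 5\right)\right) = -9 - 1574 = -1583$)
$E + I{\left(-141,a{\left(-3 \right)} \right)} = -1583 + \sqrt{\left(-3\right)^{2} + \left(-141\right)^{2}} = -1583 + \sqrt{9 + 19881} = -1583 + \sqrt{19890} = -1583 + 3 \sqrt{2210}$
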